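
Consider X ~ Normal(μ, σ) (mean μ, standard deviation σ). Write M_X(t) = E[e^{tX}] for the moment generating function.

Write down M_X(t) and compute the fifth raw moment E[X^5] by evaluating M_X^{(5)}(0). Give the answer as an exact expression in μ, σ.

M_X(t) = e^(μ*t + σ^2*t^2/2)

E[X^5] = M^(5)(0) = μ*(μ^4 + 10*μ^2*σ^2 + 15*σ^4)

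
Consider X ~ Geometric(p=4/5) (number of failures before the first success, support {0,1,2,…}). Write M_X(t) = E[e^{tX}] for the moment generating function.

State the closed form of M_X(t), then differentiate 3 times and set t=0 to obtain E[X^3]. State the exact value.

E[X^3] = M^(3)(0) = 23/32

M_X(t) = 4/(5*(1 - e^(t)/5))
M^(3)(t) = (4*e^(3*t) + 80*e^(2*t) + 100*e^(t))/(e^(4*t) - 20*e^(3*t) + 150*e^(2*t) - 500*e^(t) + 625)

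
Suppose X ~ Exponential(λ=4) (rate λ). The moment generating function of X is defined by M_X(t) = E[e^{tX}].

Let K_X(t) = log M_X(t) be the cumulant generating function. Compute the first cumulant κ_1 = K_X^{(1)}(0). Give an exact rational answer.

M_X(t) = 4/(4 - t)
K_X(t) = log M_X(t) = -log(4 - t) + 2*log(2)
dK/dt = -1/(t - 4)

κ_1 = dK/dt |_{t=0} = 1/4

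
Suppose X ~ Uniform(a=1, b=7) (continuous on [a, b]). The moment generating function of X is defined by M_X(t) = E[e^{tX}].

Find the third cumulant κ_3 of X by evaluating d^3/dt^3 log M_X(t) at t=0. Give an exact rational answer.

κ_3 = D^3[K](0) = 0

M_X(t) = (e^(7*t) - e^(t))/(6*t)
K_X(t) = log M_X(t) = -log(t) + log(e^(7*t) - e^(t)) - log(6)
D^3[K](t) = (216*t^3*e^(12*t) + 216*t^3*e^(6*t) - 2*e^(18*t) + 6*e^(12*t) - 6*e^(6*t) + 2)/(t^3*e^(18*t) - 3*t^3*e^(12*t) + 3*t^3*e^(6*t) - t^3)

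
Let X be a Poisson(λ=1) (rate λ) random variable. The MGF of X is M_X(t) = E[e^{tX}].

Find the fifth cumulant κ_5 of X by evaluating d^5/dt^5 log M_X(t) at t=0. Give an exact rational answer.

κ_5 = d^5K/dt^5 |_{t=0} = 1

M_X(t) = e^(e^(t) - 1)
K_X(t) = log M_X(t) = e^(t) - 1
dK/dt = e^(t)
d^2K/dt^2 = e^(t)
d^3K/dt^3 = e^(t)
d^4K/dt^4 = e^(t)
d^5K/dt^5 = e^(t)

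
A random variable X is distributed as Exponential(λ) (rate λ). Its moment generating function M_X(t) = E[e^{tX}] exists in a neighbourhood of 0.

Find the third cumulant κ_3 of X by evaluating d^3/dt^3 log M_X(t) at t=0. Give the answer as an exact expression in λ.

κ_3 = K′′′(0) = 2/λ^3

M_X(t) = λ/(λ - t)
K_X(t) = log M_X(t) = log(λ) - log(λ - t)
K′(t) = -1/(-λ + t)
K′′(t) = 1/(λ^2 - 2*λ*t + t^2)
K′′′(t) = -2/(-λ^3 + 3*λ^2*t - 3*λ*t^2 + t^3)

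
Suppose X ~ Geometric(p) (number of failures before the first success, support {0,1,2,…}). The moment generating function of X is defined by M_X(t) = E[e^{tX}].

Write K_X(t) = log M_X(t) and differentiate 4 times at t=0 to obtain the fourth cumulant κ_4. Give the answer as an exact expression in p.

M_X(t) = p/(-(1 - p)*e^(t) + 1)
K_X(t) = log M_X(t) = log(p) - log(-(1 - p)*e^(t) + 1)

κ_4 = K^(4)(0) = (-p^3 + 7*p^2 - 12*p + 6)/p^4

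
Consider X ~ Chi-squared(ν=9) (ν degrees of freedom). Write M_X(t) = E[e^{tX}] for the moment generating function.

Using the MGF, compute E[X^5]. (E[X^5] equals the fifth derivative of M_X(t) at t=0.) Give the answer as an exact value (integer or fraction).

M_X(t) = (1 - 2*t)^(-9/2)
dM/dt = -9/(32*t^5*√(1 - 2*t) - 80*t^4*√(1 - 2*t) + 80*t^3*√(1 - 2*t) - 40*t^2*√(1 - 2*t) + 10*t*√(1 - 2*t) - √(1 - 2*t))
d^2M/dt^2 = 99/(64*t^6*√(1 - 2*t) - 192*t^5*√(1 - 2*t) + 240*t^4*√(1 - 2*t) - 160*t^3*√(1 - 2*t) + 60*t^2*√(1 - 2*t) - 12*t*√(1 - 2*t) + √(1 - 2*t))

E[X^5] = d^5M/dt^5 |_{t=0} = 328185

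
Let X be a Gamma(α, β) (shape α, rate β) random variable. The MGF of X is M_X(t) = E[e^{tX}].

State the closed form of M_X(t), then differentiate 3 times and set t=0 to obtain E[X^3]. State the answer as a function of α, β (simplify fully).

M_X(t) = (β/(β - t))^α
M′(t) = -α*β^α*(1/(β - t))^α/(-β + t)
M′′(t) = (α^2*β^α*(1/(β - t))^α + α*β^α*(1/(β - t))^α)/(β^2 - 2*β*t + t^2)
M′′′(t) = (-α^3*β^α*(1/(β - t))^α - 3*α^2*β^α*(1/(β - t))^α - 2*α*β^α*(1/(β - t))^α)/(-β^3 + 3*β^2*t - 3*β*t^2 + t^3)

E[X^3] = M′′′(0) = α*(α^2 + 3*α + 2)/β^3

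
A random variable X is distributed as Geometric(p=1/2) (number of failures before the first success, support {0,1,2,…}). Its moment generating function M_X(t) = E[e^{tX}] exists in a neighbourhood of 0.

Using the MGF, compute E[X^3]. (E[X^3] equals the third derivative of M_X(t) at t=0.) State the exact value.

E[X^3] = D^3[M](0) = 13

M_X(t) = 1/(2*(1 - e^(t)/2))
D^3[M](t) = (e^(3*t) + 8*e^(2*t) + 4*e^(t))/(e^(4*t) - 8*e^(3*t) + 24*e^(2*t) - 32*e^(t) + 16)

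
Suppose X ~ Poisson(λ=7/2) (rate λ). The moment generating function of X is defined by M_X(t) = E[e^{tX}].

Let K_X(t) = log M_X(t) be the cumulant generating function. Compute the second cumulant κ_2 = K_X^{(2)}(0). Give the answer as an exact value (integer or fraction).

κ_2 = d^2K/dt^2 |_{t=0} = 7/2

M_X(t) = e^(7*e^(t)/2 - 7/2)
K_X(t) = log M_X(t) = 7*e^(t)/2 - 7/2
dK/dt = 7*e^(t)/2
d^2K/dt^2 = 7*e^(t)/2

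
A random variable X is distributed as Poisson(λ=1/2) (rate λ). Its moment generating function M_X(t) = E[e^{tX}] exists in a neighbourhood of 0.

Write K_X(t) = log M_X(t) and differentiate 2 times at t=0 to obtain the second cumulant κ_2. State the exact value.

M_X(t) = e^(e^(t)/2 - 1/2)
K_X(t) = log M_X(t) = e^(t)/2 - 1/2
D^2[K](t) = e^(t)/2

κ_2 = D^2[K](0) = 1/2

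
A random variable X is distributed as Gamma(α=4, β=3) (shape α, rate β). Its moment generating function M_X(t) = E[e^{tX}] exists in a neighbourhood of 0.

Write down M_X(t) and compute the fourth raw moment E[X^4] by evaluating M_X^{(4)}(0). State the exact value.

M_X(t) = 81/(3 - t)^4
dM/dt = -324/(t^5 - 15*t^4 + 90*t^3 - 270*t^2 + 405*t - 243)
d^2M/dt^2 = 1620/(t^6 - 18*t^5 + 135*t^4 - 540*t^3 + 1215*t^2 - 1458*t + 729)
d^3M/dt^3 = -9720/(t^7 - 21*t^6 + 189*t^5 - 945*t^4 + 2835*t^3 - 5103*t^2 + 5103*t - 2187)
d^4M/dt^4 = 68040/(t^8 - 24*t^7 + 252*t^6 - 1512*t^5 + 5670*t^4 - 13608*t^3 + 20412*t^2 - 17496*t + 6561)

E[X^4] = d^4M/dt^4 |_{t=0} = 280/27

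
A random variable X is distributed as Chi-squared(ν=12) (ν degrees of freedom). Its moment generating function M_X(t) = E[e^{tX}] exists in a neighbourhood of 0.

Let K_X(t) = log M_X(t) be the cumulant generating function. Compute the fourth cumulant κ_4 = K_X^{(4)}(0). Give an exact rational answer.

M_X(t) = (1 - 2*t)^(-6)
K_X(t) = log M_X(t) = -6*log(1 - 2*t)
dK/dt = -12/(2*t - 1)
d^2K/dt^2 = 24/(4*t^2 - 4*t + 1)
d^3K/dt^3 = -96/(8*t^3 - 12*t^2 + 6*t - 1)
d^4K/dt^4 = 576/(16*t^4 - 32*t^3 + 24*t^2 - 8*t + 1)

κ_4 = d^4K/dt^4 |_{t=0} = 576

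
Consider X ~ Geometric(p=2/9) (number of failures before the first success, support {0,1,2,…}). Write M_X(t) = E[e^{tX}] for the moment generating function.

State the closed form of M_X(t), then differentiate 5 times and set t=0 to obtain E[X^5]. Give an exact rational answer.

E[X^5] = M′′′′′(0) = 211687/2

M_X(t) = 2/(9*(1 - 7*e^(t)/9))
M′(t) = 14*e^(t)/(49*e^(2*t) - 126*e^(t) + 81)
M′′(t) = (-98*e^(2*t) - 126*e^(t))/(343*e^(3*t) - 1323*e^(2*t) + 1701*e^(t) - 729)
M′′′(t) = (686*e^(3*t) + 3528*e^(2*t) + 1134*e^(t))/(2401*e^(4*t) - 12348*e^(3*t) + 23814*e^(2*t) - 20412*e^(t) + 6561)
M′′′′(t) = (-4802*e^(4*t) - 67914*e^(3*t) - 87318*e^(2*t) - 10206*e^(t))/(16807*e^(5*t) - 108045*e^(4*t) + 277830*e^(3*t) - 357210*e^(2*t) + 229635*e^(t) - 59049)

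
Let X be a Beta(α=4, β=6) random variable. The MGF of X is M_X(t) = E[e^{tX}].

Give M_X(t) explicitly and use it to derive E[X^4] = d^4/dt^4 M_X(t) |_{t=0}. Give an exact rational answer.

M_X(t) = ₁F₁(4; 10; t)
dM/dt = 2*₁F₁(5; 11; t)/5
d^2M/dt^2 = 2*₁F₁(6; 12; t)/11
d^3M/dt^3 = ₁F₁(7; 13; t)/11
d^4M/dt^4 = 7*₁F₁(8; 14; t)/143

E[X^4] = d^4M/dt^4 |_{t=0} = 7/143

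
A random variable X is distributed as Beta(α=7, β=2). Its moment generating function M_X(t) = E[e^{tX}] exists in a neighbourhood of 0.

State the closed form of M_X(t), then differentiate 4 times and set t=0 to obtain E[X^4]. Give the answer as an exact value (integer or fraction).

M_X(t) = ₁F₁(7; 9; t)
M′(t) = 7*₁F₁(8; 10; t)/9
M′′(t) = 28*₁F₁(9; 11; t)/45
M′′′(t) = 28*₁F₁(10; 12; t)/55
M′′′′(t) = 14*₁F₁(11; 13; t)/33

E[X^4] = M′′′′(0) = 14/33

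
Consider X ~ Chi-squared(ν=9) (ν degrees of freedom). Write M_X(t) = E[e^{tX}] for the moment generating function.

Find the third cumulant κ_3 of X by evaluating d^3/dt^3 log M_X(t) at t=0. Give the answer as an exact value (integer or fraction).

M_X(t) = (1 - 2*t)^(-9/2)
K_X(t) = log M_X(t) = -9*log(1 - 2*t)/2
D^3[K](t) = -72/(8*t^3 - 12*t^2 + 6*t - 1)

κ_3 = D^3[K](0) = 72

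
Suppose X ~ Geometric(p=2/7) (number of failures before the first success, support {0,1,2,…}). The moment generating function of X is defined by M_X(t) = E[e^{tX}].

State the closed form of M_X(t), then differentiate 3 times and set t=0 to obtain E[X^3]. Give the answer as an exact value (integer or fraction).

E[X^3] = M′′′(0) = 535/4

M_X(t) = 2/(7*(1 - 5*e^(t)/7))
M′(t) = 10*e^(t)/(25*e^(2*t) - 70*e^(t) + 49)
M′′(t) = (-50*e^(2*t) - 70*e^(t))/(125*e^(3*t) - 525*e^(2*t) + 735*e^(t) - 343)
M′′′(t) = (250*e^(3*t) + 1400*e^(2*t) + 490*e^(t))/(625*e^(4*t) - 3500*e^(3*t) + 7350*e^(2*t) - 6860*e^(t) + 2401)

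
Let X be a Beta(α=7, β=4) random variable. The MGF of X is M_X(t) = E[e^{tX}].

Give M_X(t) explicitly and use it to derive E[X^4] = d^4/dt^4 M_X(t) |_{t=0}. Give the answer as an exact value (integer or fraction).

E[X^4] = D^4[M](0) = 30/143

M_X(t) = ₁F₁(7; 11; t)
D^4[M](t) = 30*₁F₁(11; 15; t)/143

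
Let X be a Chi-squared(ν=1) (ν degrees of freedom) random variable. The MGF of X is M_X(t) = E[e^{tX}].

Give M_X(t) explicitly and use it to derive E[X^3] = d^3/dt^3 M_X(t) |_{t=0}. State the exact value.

E[X^3] = M^(3)(0) = 15

M_X(t) = 1/√(1 - 2*t)
M^(3)(t) = -15/(8*t^3*√(1 - 2*t) - 12*t^2*√(1 - 2*t) + 6*t*√(1 - 2*t) - √(1 - 2*t))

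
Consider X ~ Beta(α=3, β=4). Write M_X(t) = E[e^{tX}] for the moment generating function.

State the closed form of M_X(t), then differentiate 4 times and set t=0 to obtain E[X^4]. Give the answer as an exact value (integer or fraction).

E[X^4] = D^4[M](0) = 1/14

M_X(t) = ₁F₁(3; 7; t)
D^4[M](t) = ₁F₁(7; 11; t)/14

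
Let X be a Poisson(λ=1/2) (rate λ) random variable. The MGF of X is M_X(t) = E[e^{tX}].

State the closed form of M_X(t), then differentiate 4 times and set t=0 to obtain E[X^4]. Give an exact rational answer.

E[X^4] = d^4M/dt^4 |_{t=0} = 49/16

M_X(t) = e^(e^(t)/2 - 1/2)
dM/dt = e^(-1/2)*e^(t)*e^(e^(t)/2)/2
d^2M/dt^2 = (e^(2*t)*e^(e^(t)/2) + 2*e^(t)*e^(e^(t)/2))*e^(-1/2)/4
d^3M/dt^3 = (e^(3*t)*e^(e^(t)/2) + 6*e^(2*t)*e^(e^(t)/2) + 4*e^(t)*e^(e^(t)/2))*e^(-1/2)/8
d^4M/dt^4 = (e^(4*t)*e^(e^(t)/2) + 12*e^(3*t)*e^(e^(t)/2) + 28*e^(2*t)*e^(e^(t)/2) + 8*e^(t)*e^(e^(t)/2))*e^(-1/2)/16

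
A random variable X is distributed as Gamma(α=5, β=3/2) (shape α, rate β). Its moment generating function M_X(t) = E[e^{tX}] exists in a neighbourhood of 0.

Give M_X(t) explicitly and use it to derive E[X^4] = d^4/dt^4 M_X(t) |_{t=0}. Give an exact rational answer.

M_X(t) = 243/(32*(3/2 - t)^5)
M′(t) = 2430/(64*t^6 - 576*t^5 + 2160*t^4 - 4320*t^3 + 4860*t^2 - 2916*t + 729)
M′′(t) = -29160/(128*t^7 - 1344*t^6 + 6048*t^5 - 15120*t^4 + 22680*t^3 - 20412*t^2 + 10206*t - 2187)
M′′′(t) = 408240/(256*t^8 - 3072*t^7 + 16128*t^6 - 48384*t^5 + 90720*t^4 - 108864*t^3 + 81648*t^2 - 34992*t + 6561)
M′′′′(t) = -6531840/(512*t^9 - 6912*t^8 + 41472*t^7 - 145152*t^6 + 326592*t^5 - 489888*t^4 + 489888*t^3 - 314928*t^2 + 118098*t - 19683)

E[X^4] = M′′′′(0) = 8960/27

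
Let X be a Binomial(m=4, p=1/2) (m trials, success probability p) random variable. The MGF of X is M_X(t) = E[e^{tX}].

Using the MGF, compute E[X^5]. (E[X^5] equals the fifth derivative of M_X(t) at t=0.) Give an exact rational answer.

E[X^5] = M′′′′′(0) = 137

M_X(t) = (e^(t)/2 + 1/2)^4
M′(t) = e^(4*t)/4 + 3*e^(3*t)/4 + 3*e^(2*t)/4 + e^(t)/4
M′′(t) = e^(4*t) + 9*e^(3*t)/4 + 3*e^(2*t)/2 + e^(t)/4
M′′′(t) = 4*e^(4*t) + 27*e^(3*t)/4 + 3*e^(2*t) + e^(t)/4
M′′′′(t) = 16*e^(4*t) + 81*e^(3*t)/4 + 6*e^(2*t) + e^(t)/4
M′′′′′(t) = 64*e^(4*t) + 243*e^(3*t)/4 + 12*e^(2*t) + e^(t)/4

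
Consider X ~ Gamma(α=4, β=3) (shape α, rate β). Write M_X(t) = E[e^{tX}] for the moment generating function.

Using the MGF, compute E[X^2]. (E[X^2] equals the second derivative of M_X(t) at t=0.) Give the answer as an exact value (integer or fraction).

E[X^2] = D^2[M](0) = 20/9

M_X(t) = 81/(3 - t)^4
D^2[M](t) = 1620/(t^6 - 18*t^5 + 135*t^4 - 540*t^3 + 1215*t^2 - 1458*t + 729)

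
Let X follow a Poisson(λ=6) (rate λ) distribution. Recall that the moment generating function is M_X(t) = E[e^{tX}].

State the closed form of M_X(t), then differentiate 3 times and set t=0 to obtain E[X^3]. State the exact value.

M_X(t) = e^(6*e^(t) - 6)
M^(3)(t) = (216*e^(3*t)*e^(6*e^(t)) + 108*e^(2*t)*e^(6*e^(t)) + 6*e^(t)*e^(6*e^(t)))*e^(-6)

E[X^3] = M^(3)(0) = 330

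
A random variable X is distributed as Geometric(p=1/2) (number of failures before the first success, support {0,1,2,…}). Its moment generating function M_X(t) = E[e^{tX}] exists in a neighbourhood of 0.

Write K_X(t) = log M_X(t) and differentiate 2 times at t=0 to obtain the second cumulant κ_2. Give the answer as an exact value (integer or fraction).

M_X(t) = 1/(2*(1 - e^(t)/2))
K_X(t) = log M_X(t) = -log(1 - e^(t)/2) - log(2)
K^(2)(t) = 2*e^(t)/(e^(2*t) - 4*e^(t) + 4)

κ_2 = K^(2)(0) = 2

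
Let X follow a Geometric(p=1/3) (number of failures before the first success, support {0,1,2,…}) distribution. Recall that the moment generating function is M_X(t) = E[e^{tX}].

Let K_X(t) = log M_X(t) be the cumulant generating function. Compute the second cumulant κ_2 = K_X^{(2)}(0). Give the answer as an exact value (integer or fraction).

M_X(t) = 1/(3*(1 - 2*e^(t)/3))
K_X(t) = log M_X(t) = -log(1 - 2*e^(t)/3) - log(3)
D^2[K](t) = 6*e^(t)/(4*e^(2*t) - 12*e^(t) + 9)

κ_2 = D^2[K](0) = 6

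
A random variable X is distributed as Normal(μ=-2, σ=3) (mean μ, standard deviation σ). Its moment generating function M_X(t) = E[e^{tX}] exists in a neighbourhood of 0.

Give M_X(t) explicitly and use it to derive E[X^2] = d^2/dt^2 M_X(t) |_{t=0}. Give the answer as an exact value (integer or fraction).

M_X(t) = e^(9*t^2/2 - 2*t)
M′(t) = 9*t*e^(-2*t)*e^(9*t^2/2) - 2*e^(-2*t)*e^(9*t^2/2)
M′′(t) = (81*t^2*e^(9*t^2/2) - 36*t*e^(9*t^2/2) + 13*e^(9*t^2/2))*e^(-2*t)

E[X^2] = M′′(0) = 13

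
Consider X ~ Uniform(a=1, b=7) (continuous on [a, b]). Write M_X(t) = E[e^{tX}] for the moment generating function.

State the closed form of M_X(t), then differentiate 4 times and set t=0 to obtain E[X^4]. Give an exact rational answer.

E[X^4] = d^4M/dt^4 |_{t=0} = 2801/5

M_X(t) = (e^(7*t) - e^(t))/(6*t)
dM/dt = (7*t*e^(7*t) - t*e^(t) - e^(7*t) + e^(t))/(6*t^2)
d^2M/dt^2 = (49*t^2*e^(7*t) - t^2*e^(t) - 14*t*e^(7*t) + 2*t*e^(t) + 2*e^(7*t) - 2*e^(t))/(6*t^3)
d^3M/dt^3 = (343*t^3*e^(7*t) - t^3*e^(t) - 147*t^2*e^(7*t) + 3*t^2*e^(t) + 42*t*e^(7*t) - 6*t*e^(t) - 6*e^(7*t) + 6*e^(t))/(6*t^4)
d^4M/dt^4 = (2401*t^4*e^(7*t) - t^4*e^(t) - 1372*t^3*e^(7*t) + 4*t^3*e^(t) + 588*t^2*e^(7*t) - 12*t^2*e^(t) - 168*t*e^(7*t) + 24*t*e^(t) + 24*e^(7*t) - 24*e^(t))/(6*t^5)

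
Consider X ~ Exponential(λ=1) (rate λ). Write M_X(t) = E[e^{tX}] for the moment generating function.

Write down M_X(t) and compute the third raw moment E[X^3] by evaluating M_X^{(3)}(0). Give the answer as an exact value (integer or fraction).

M_X(t) = 1/(1 - t)
dM/dt = 1/(t^2 - 2*t + 1)
d^2M/dt^2 = -2/(t^3 - 3*t^2 + 3*t - 1)
d^3M/dt^3 = 6/(t^4 - 4*t^3 + 6*t^2 - 4*t + 1)

E[X^3] = d^3M/dt^3 |_{t=0} = 6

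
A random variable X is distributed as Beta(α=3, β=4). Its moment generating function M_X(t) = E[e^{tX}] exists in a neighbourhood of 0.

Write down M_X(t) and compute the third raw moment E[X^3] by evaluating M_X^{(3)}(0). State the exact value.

M_X(t) = ₁F₁(3; 7; t)
M^(3)(t) = 5*₁F₁(6; 10; t)/42

E[X^3] = M^(3)(0) = 5/42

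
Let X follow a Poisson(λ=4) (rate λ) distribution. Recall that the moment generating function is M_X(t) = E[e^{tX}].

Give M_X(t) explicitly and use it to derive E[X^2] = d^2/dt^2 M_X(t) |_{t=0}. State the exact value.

E[X^2] = M′′(0) = 20

M_X(t) = e^(4*e^(t) - 4)
M′(t) = 4*e^(-4)*e^(t)*e^(4*e^(t))
M′′(t) = (16*e^(2*t)*e^(4*e^(t)) + 4*e^(t)*e^(4*e^(t)))*e^(-4)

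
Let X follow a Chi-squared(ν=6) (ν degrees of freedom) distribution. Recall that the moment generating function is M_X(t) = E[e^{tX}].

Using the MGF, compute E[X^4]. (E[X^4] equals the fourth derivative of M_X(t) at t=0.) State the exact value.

M_X(t) = (1 - 2*t)^(-3)
dM/dt = 6/(16*t^4 - 32*t^3 + 24*t^2 - 8*t + 1)
d^2M/dt^2 = -48/(32*t^5 - 80*t^4 + 80*t^3 - 40*t^2 + 10*t - 1)
d^3M/dt^3 = 480/(64*t^6 - 192*t^5 + 240*t^4 - 160*t^3 + 60*t^2 - 12*t + 1)
d^4M/dt^4 = -5760/(128*t^7 - 448*t^6 + 672*t^5 - 560*t^4 + 280*t^3 - 84*t^2 + 14*t - 1)

E[X^4] = d^4M/dt^4 |_{t=0} = 5760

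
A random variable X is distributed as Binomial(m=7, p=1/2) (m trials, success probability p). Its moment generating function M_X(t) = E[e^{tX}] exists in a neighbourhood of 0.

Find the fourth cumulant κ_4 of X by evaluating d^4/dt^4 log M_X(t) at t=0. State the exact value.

κ_4 = K′′′′(0) = -7/8

M_X(t) = (e^(t)/2 + 1/2)^7
K_X(t) = log M_X(t) = 7*log(e^(t)/2 + 1/2)
K′(t) = 7*e^(t)/(e^(t) + 1)
K′′(t) = 7*e^(t)/(e^(2*t) + 2*e^(t) + 1)
K′′′(t) = (-7*e^(2*t) + 7*e^(t))/(e^(3*t) + 3*e^(2*t) + 3*e^(t) + 1)
K′′′′(t) = (7*e^(3*t) - 28*e^(2*t) + 7*e^(t))/(e^(4*t) + 4*e^(3*t) + 6*e^(2*t) + 4*e^(t) + 1)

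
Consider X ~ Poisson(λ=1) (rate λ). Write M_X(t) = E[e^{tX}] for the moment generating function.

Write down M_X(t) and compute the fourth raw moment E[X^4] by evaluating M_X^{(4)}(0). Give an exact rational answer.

M_X(t) = e^(e^(t) - 1)
M′(t) = e^(-1)*e^(t)*e^(e^(t))
M′′(t) = (e^(2*t)*e^(e^(t)) + e^(t)*e^(e^(t)))*e^(-1)
M′′′(t) = (e^(3*t)*e^(e^(t)) + 3*e^(2*t)*e^(e^(t)) + e^(t)*e^(e^(t)))*e^(-1)
M′′′′(t) = (e^(4*t)*e^(e^(t)) + 6*e^(3*t)*e^(e^(t)) + 7*e^(2*t)*e^(e^(t)) + e^(t)*e^(e^(t)))*e^(-1)

E[X^4] = M′′′′(0) = 15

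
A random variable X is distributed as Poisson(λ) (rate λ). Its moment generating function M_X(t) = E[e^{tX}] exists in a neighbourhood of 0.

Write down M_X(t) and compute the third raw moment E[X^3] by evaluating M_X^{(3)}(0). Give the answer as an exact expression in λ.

E[X^3] = d^3M/dt^3 |_{t=0} = λ*(λ^2 + 3*λ + 1)

M_X(t) = e^(λ*(e^(t) - 1))
dM/dt = λ*e^(-λ)*e^(t)*e^(λ*e^(t))
d^2M/dt^2 = (λ^2*e^(2*t)*e^(λ*e^(t)) + λ*e^(t)*e^(λ*e^(t)))*e^(-λ)
d^3M/dt^3 = (λ^3*e^(3*t)*e^(λ*e^(t)) + 3*λ^2*e^(2*t)*e^(λ*e^(t)) + λ*e^(t)*e^(λ*e^(t)))*e^(-λ)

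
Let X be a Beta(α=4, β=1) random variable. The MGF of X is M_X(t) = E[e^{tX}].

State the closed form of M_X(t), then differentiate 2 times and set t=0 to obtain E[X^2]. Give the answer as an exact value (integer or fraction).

M_X(t) = ₁F₁(4; 5; t)
D^2[M](t) = 2*₁F₁(6; 7; t)/3

E[X^2] = D^2[M](0) = 2/3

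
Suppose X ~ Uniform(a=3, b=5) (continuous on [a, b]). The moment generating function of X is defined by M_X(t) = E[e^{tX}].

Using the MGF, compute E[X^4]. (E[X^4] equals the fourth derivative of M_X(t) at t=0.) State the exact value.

M_X(t) = (e^(5*t) - e^(3*t))/(2*t)
dM/dt = (5*t*e^(5*t) - 3*t*e^(3*t) - e^(5*t) + e^(3*t))/(2*t^2)
d^2M/dt^2 = (25*t^2*e^(5*t) - 9*t^2*e^(3*t) - 10*t*e^(5*t) + 6*t*e^(3*t) + 2*e^(5*t) - 2*e^(3*t))/(2*t^3)
d^3M/dt^3 = (125*t^3*e^(5*t) - 27*t^3*e^(3*t) - 75*t^2*e^(5*t) + 27*t^2*e^(3*t) + 30*t*e^(5*t) - 18*t*e^(3*t) - 6*e^(5*t) + 6*e^(3*t))/(2*t^4)

E[X^4] = d^4M/dt^4 |_{t=0} = 1441/5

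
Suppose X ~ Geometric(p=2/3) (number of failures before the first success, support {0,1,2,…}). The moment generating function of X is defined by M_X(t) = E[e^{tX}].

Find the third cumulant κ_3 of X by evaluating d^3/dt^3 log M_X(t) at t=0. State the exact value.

M_X(t) = 2/(3*(1 - e^(t)/3))
K_X(t) = log M_X(t) = -log(1 - e^(t)/3) - log(3) + log(2)
K^(3)(t) = (-3*e^(2*t) - 9*e^(t))/(e^(3*t) - 9*e^(2*t) + 27*e^(t) - 27)

κ_3 = K^(3)(0) = 3/2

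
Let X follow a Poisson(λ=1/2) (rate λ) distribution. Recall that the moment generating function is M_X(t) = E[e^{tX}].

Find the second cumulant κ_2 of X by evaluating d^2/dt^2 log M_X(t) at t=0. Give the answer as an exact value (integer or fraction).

M_X(t) = e^(e^(t)/2 - 1/2)
K_X(t) = log M_X(t) = e^(t)/2 - 1/2
D^2[K](t) = e^(t)/2

κ_2 = D^2[K](0) = 1/2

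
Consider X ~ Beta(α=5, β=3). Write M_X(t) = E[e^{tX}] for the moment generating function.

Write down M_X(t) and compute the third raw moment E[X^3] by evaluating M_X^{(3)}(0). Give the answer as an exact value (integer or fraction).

E[X^3] = M^(3)(0) = 7/24

M_X(t) = ₁F₁(5; 8; t)
M^(3)(t) = 7*₁F₁(8; 11; t)/24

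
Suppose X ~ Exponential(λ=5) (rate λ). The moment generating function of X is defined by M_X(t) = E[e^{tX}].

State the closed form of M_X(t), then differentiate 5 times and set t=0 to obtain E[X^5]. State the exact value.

M_X(t) = 5/(5 - t)
dM/dt = 5/(t^2 - 10*t + 25)
d^2M/dt^2 = -10/(t^3 - 15*t^2 + 75*t - 125)
d^3M/dt^3 = 30/(t^4 - 20*t^3 + 150*t^2 - 500*t + 625)
d^4M/dt^4 = -120/(t^5 - 25*t^4 + 250*t^3 - 1250*t^2 + 3125*t - 3125)
d^5M/dt^5 = 600/(t^6 - 30*t^5 + 375*t^4 - 2500*t^3 + 9375*t^2 - 18750*t + 15625)

E[X^5] = d^5M/dt^5 |_{t=0} = 24/625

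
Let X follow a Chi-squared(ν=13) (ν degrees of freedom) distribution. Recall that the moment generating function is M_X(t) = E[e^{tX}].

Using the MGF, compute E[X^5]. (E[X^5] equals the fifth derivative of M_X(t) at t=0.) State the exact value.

E[X^5] = M^(5)(0) = 1322685

M_X(t) = (1 - 2*t)^(-13/2)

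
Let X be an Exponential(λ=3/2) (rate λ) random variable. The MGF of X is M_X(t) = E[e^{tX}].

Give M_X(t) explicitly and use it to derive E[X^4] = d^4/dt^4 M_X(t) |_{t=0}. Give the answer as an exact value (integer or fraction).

E[X^4] = M^(4)(0) = 128/27

M_X(t) = 3/(2*(3/2 - t))
M^(4)(t) = -1152/(32*t^5 - 240*t^4 + 720*t^3 - 1080*t^2 + 810*t - 243)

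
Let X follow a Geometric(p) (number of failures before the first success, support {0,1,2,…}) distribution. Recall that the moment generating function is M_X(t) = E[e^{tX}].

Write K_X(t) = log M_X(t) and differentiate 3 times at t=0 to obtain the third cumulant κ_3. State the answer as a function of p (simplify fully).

M_X(t) = p/(-(1 - p)*e^(t) + 1)
K_X(t) = log M_X(t) = log(p) - log(-(1 - p)*e^(t) + 1)
dK/dt = (-p*e^(t) + e^(t))/(p*e^(t) - e^(t) + 1)
d^2K/dt^2 = (-p*e^(t) + e^(t))/(p^2*e^(2*t) - 2*p*e^(2*t) + 2*p*e^(t) + e^(2*t) - 2*e^(t) + 1)

κ_3 = d^3K/dt^3 |_{t=0} = (p^2 - 3*p + 2)/p^3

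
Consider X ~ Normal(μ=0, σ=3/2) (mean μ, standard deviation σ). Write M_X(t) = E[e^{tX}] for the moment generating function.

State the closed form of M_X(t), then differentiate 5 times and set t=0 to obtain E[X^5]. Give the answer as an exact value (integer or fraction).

E[X^5] = M′′′′′(0) = 0

M_X(t) = e^(9*t^2/8)
M′(t) = 9*t*e^(9*t^2/8)/4
M′′(t) = 81*t^2*e^(9*t^2/8)/16 + 9*e^(9*t^2/8)/4
M′′′(t) = 729*t^3*e^(9*t^2/8)/64 + 243*t*e^(9*t^2/8)/16
M′′′′(t) = 6561*t^4*e^(9*t^2/8)/256 + 2187*t^2*e^(9*t^2/8)/32 + 243*e^(9*t^2/8)/16
M′′′′′(t) = 59049*t^5*e^(9*t^2/8)/1024 + 32805*t^3*e^(9*t^2/8)/128 + 10935*t*e^(9*t^2/8)/64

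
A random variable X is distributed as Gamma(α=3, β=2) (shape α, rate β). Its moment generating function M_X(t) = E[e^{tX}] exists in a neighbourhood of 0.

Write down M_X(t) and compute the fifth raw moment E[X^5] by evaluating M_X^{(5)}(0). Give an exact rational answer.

M_X(t) = 8/(2 - t)^3
M^(5)(t) = 20160/(t^8 - 16*t^7 + 112*t^6 - 448*t^5 + 1120*t^4 - 1792*t^3 + 1792*t^2 - 1024*t + 256)

E[X^5] = M^(5)(0) = 315/4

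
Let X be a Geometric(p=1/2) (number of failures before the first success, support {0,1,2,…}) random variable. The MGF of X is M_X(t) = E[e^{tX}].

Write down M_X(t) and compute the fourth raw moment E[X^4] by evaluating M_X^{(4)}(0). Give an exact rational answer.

M_X(t) = 1/(2*(1 - e^(t)/2))
M^(4)(t) = (-e^(4*t) - 22*e^(3*t) - 44*e^(2*t) - 8*e^(t))/(e^(5*t) - 10*e^(4*t) + 40*e^(3*t) - 80*e^(2*t) + 80*e^(t) - 32)

E[X^4] = M^(4)(0) = 75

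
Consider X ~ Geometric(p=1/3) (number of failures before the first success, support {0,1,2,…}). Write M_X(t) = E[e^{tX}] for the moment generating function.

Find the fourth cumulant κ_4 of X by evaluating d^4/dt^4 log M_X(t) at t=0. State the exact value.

M_X(t) = 1/(3*(1 - 2*e^(t)/3))
K_X(t) = log M_X(t) = -log(1 - 2*e^(t)/3) - log(3)
K^(4)(t) = (24*e^(3*t) + 144*e^(2*t) + 54*e^(t))/(16*e^(4*t) - 96*e^(3*t) + 216*e^(2*t) - 216*e^(t) + 81)

κ_4 = K^(4)(0) = 222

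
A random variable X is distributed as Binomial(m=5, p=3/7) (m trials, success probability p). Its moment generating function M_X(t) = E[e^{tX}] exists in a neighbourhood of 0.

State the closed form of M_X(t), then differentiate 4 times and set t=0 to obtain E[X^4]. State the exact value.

M_X(t) = (3*e^(t)/7 + 4/7)^5
M^(4)(t) = 151875*e^(5*t)/16807 + 414720*e^(4*t)/16807 + 349920*e^(3*t)/16807 + 92160*e^(2*t)/16807 + 3840*e^(t)/16807

E[X^4] = M^(4)(0) = 144645/2401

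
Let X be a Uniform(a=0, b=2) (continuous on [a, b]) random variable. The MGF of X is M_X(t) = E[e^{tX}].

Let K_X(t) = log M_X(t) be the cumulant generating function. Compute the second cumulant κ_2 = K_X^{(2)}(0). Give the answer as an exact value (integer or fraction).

M_X(t) = (e^(2*t) - 1)/(2*t)
K_X(t) = log M_X(t) = -log(t) + log(e^(2*t) - 1) - log(2)
D^2[K](t) = (-4*t^2*e^(2*t) + e^(4*t) - 2*e^(2*t) + 1)/(t^2*e^(4*t) - 2*t^2*e^(2*t) + t^2)

κ_2 = D^2[K](0) = 1/3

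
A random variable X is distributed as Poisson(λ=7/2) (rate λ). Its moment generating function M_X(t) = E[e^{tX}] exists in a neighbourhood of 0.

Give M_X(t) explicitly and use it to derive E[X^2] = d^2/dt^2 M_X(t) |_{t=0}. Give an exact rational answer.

M_X(t) = e^(7*e^(t)/2 - 7/2)
M^(2)(t) = (49*e^(2*t)*e^(7*e^(t)/2) + 14*e^(t)*e^(7*e^(t)/2))*e^(-7/2)/4

E[X^2] = M^(2)(0) = 63/4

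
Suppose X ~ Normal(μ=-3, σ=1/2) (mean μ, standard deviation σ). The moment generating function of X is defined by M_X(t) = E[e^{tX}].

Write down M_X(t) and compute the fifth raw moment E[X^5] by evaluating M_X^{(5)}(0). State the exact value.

M_X(t) = e^(t^2/8 - 3*t)
dM/dt = t*e^(-3*t)*e^(t^2/8)/4 - 3*e^(-3*t)*e^(t^2/8)
d^2M/dt^2 = (t^2*e^(t^2/8) - 24*t*e^(t^2/8) + 148*e^(t^2/8))*e^(-3*t)/16
d^3M/dt^3 = (t^3*e^(t^2/8) - 36*t^2*e^(t^2/8) + 444*t*e^(t^2/8) - 1872*e^(t^2/8))*e^(-3*t)/64
d^4M/dt^4 = (t^4*e^(t^2/8) - 48*t^3*e^(t^2/8) + 888*t^2*e^(t^2/8) - 7488*t*e^(t^2/8) + 24240*e^(t^2/8))*e^(-3*t)/256
d^5M/dt^5 = (t^5*e^(t^2/8) - 60*t^4*e^(t^2/8) + 1480*t^3*e^(t^2/8) - 18720*t^2*e^(t^2/8) + 121200*t*e^(t^2/8) - 320832*e^(t^2/8))*e^(-3*t)/1024

E[X^5] = d^5M/dt^5 |_{t=0} = -5013/16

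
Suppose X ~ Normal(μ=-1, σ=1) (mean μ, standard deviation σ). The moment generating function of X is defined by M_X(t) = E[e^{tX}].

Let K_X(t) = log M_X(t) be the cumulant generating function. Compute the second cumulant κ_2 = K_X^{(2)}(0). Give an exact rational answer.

κ_2 = K^(2)(0) = 1

M_X(t) = e^(t^2/2 - t)
K_X(t) = log M_X(t) = t^2/2 - t
K^(2)(t) = 1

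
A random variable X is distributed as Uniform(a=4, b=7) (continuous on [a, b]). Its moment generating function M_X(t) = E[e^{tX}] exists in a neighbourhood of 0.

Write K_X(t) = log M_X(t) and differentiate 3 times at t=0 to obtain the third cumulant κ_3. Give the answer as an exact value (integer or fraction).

M_X(t) = (e^(7*t) - e^(4*t))/(3*t)
K_X(t) = log M_X(t) = -log(t) + log(e^(7*t) - e^(4*t)) - log(3)
D^3[K](t) = (27*t^3*e^(6*t) + 27*t^3*e^(3*t) - 2*e^(9*t) + 6*e^(6*t) - 6*e^(3*t) + 2)/(t^3*e^(9*t) - 3*t^3*e^(6*t) + 3*t^3*e^(3*t) - t^3)

κ_3 = D^3[K](0) = 0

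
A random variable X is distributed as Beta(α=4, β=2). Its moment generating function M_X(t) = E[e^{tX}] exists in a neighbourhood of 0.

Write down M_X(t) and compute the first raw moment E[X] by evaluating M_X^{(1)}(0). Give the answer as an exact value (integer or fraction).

M_X(t) = ₁F₁(4; 6; t)
M′(t) = 2*₁F₁(5; 7; t)/3

E[X] = M′(0) = 2/3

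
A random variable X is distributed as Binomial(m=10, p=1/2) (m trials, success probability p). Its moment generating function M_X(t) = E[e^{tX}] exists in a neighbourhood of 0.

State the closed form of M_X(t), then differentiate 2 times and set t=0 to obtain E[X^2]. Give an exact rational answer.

E[X^2] = D^2[M](0) = 55/2

M_X(t) = (e^(t)/2 + 1/2)^10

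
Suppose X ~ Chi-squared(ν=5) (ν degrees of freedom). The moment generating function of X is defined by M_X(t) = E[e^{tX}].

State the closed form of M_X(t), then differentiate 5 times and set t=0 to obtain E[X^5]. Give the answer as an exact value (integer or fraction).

E[X^5] = D^5[M](0) = 45045

M_X(t) = (1 - 2*t)^(-5/2)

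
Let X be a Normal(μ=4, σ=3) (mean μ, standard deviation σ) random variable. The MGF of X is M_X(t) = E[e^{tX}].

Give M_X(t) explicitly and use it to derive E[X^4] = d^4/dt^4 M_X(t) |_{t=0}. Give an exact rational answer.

E[X^4] = M^(4)(0) = 1363

M_X(t) = e^(9*t^2/2 + 4*t)
M^(4)(t) = 6561*t^4*e^(4*t)*e^(9*t^2/2) + 11664*t^3*e^(4*t)*e^(9*t^2/2) + 12150*t^2*e^(4*t)*e^(9*t^2/2) + 6192*t*e^(4*t)*e^(9*t^2/2) + 1363*e^(4*t)*e^(9*t^2/2)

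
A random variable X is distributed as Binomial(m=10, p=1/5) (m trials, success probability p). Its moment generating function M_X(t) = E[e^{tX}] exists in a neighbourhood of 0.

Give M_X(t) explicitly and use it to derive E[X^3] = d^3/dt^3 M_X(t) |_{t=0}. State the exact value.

M_X(t) = (e^(t)/5 + 4/5)^10

E[X^3] = M′′′(0) = 464/25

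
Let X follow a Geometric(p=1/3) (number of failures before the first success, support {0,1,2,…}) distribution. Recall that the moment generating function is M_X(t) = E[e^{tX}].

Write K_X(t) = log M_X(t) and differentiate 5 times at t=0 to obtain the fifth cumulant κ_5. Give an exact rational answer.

κ_5 = K^(5)(0) = 2190

M_X(t) = 1/(3*(1 - 2*e^(t)/3))
K_X(t) = log M_X(t) = -log(1 - 2*e^(t)/3) - log(3)
K^(5)(t) = (-48*e^(4*t) - 792*e^(3*t) - 1188*e^(2*t) - 162*e^(t))/(32*e^(5*t) - 240*e^(4*t) + 720*e^(3*t) - 1080*e^(2*t) + 810*e^(t) - 243)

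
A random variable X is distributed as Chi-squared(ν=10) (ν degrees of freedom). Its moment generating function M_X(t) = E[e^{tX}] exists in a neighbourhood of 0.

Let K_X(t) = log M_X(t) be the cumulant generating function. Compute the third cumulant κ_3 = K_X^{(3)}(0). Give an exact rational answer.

κ_3 = K′′′(0) = 80

M_X(t) = (1 - 2*t)^(-5)
K_X(t) = log M_X(t) = -5*log(1 - 2*t)
K′(t) = -10/(2*t - 1)
K′′(t) = 20/(4*t^2 - 4*t + 1)
K′′′(t) = -80/(8*t^3 - 12*t^2 + 6*t - 1)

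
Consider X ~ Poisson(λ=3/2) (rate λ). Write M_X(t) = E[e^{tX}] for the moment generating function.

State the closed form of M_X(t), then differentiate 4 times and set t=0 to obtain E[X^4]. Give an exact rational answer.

M_X(t) = e^(3*e^(t)/2 - 3/2)
M′(t) = 3*e^(-3/2)*e^(t)*e^(3*e^(t)/2)/2
M′′(t) = (9*e^(2*t)*e^(3*e^(t)/2) + 6*e^(t)*e^(3*e^(t)/2))*e^(-3/2)/4
M′′′(t) = (27*e^(3*t)*e^(3*e^(t)/2) + 54*e^(2*t)*e^(3*e^(t)/2) + 12*e^(t)*e^(3*e^(t)/2))*e^(-3/2)/8
M′′′′(t) = (81*e^(4*t)*e^(3*e^(t)/2) + 324*e^(3*t)*e^(3*e^(t)/2) + 252*e^(2*t)*e^(3*e^(t)/2) + 24*e^(t)*e^(3*e^(t)/2))*e^(-3/2)/16

E[X^4] = M′′′′(0) = 681/16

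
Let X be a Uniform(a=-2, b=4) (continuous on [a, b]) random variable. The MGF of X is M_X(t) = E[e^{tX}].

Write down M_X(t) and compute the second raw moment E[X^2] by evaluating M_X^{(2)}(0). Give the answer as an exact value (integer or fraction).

E[X^2] = M^(2)(0) = 4

M_X(t) = (e^(4*t) - e^(-2*t))/(6*t)
M^(2)(t) = (8*t^2*e^(6*t) - 2*t^2 - 4*t*e^(6*t) - 2*t + e^(6*t) - 1)*e^(-2*t)/(3*t^3)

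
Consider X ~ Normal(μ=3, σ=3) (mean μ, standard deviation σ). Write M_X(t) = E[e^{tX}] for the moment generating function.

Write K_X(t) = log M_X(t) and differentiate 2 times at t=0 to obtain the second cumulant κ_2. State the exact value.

M_X(t) = e^(9*t^2/2 + 3*t)
K_X(t) = log M_X(t) = 9*t^2/2 + 3*t
K^(2)(t) = 9

κ_2 = K^(2)(0) = 9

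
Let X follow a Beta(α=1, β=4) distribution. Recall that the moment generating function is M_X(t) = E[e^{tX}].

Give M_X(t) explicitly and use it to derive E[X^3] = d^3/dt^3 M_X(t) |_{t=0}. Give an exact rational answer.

E[X^3] = d^3M/dt^3 |_{t=0} = 1/35

M_X(t) = ₁F₁(1; 5; t)
dM/dt = ₁F₁(2; 6; t)/5
d^2M/dt^2 = ₁F₁(3; 7; t)/15
d^3M/dt^3 = ₁F₁(4; 8; t)/35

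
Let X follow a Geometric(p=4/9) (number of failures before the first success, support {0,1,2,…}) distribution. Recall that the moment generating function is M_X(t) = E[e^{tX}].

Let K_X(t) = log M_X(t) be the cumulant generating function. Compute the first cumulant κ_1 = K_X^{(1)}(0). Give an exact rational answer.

M_X(t) = 4/(9*(1 - 5*e^(t)/9))
K_X(t) = log M_X(t) = -log(1 - 5*e^(t)/9) - 2*log(3) + 2*log(2)
K^(1)(t) = -5*e^(t)/(5*e^(t) - 9)

κ_1 = K^(1)(0) = 5/4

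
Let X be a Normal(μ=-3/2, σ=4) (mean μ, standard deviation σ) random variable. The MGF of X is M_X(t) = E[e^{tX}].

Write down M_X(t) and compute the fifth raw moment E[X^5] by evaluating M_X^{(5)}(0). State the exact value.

E[X^5] = M′′′′′(0) = -201843/32

M_X(t) = e^(8*t^2 - 3*t/2)
M′(t) = 16*t*e^(-3*t/2)*e^(8*t^2) - 3*e^(-3*t/2)*e^(8*t^2)/2
M′′(t) = (1024*t^2*e^(8*t^2) - 192*t*e^(8*t^2) + 73*e^(8*t^2))*e^(-3*t/2)/4
M′′′(t) = (32768*t^3*e^(8*t^2) - 9216*t^2*e^(8*t^2) + 7008*t*e^(8*t^2) - 603*e^(8*t^2))*e^(-3*t/2)/8
M′′′′(t) = (1048576*t^4*e^(8*t^2) - 393216*t^3*e^(8*t^2) + 448512*t^2*e^(8*t^2) - 77184*t*e^(8*t^2) + 15825*e^(8*t^2))*e^(-3*t/2)/16
M′′′′′(t) = (33554432*t^5*e^(8*t^2) - 15728640*t^4*e^(8*t^2) + 23920640*t^3*e^(8*t^2) - 6174720*t^2*e^(8*t^2) + 2532000*t*e^(8*t^2) - 201843*e^(8*t^2))*e^(-3*t/2)/32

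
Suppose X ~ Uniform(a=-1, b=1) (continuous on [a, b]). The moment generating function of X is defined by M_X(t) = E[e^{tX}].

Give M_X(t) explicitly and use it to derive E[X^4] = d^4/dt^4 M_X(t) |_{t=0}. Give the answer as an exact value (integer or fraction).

E[X^4] = D^4[M](0) = 1/5

M_X(t) = (e^(t) - e^(-t))/(2*t)
D^4[M](t) = (t^4*e^(2*t) - t^4 - 4*t^3*e^(2*t) - 4*t^3 + 12*t^2*e^(2*t) - 12*t^2 - 24*t*e^(2*t) - 24*t + 24*e^(2*t) - 24)*e^(-t)/(2*t^5)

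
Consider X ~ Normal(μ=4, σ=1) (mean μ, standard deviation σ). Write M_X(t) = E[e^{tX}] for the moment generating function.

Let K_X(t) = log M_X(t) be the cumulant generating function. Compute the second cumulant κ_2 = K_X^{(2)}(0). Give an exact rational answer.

M_X(t) = e^(t^2/2 + 4*t)
K_X(t) = log M_X(t) = t^2/2 + 4*t
K^(2)(t) = 1

κ_2 = K^(2)(0) = 1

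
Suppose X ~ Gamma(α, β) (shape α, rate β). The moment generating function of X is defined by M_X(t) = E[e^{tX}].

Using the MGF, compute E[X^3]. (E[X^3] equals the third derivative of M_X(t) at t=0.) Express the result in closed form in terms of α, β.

M_X(t) = (β/(β - t))^α
dM/dt = -α*β^α*(1/(β - t))^α/(-β + t)
d^2M/dt^2 = (α^2*β^α*(1/(β - t))^α + α*β^α*(1/(β - t))^α)/(β^2 - 2*β*t + t^2)
d^3M/dt^3 = (-α^3*β^α*(1/(β - t))^α - 3*α^2*β^α*(1/(β - t))^α - 2*α*β^α*(1/(β - t))^α)/(-β^3 + 3*β^2*t - 3*β*t^2 + t^3)

E[X^3] = d^3M/dt^3 |_{t=0} = α*(α^2 + 3*α + 2)/β^3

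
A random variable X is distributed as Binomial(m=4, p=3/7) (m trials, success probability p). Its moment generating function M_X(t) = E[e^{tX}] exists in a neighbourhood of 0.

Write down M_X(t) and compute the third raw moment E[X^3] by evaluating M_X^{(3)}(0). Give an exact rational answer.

E[X^3] = M′′′(0) = 3504/343

M_X(t) = (3*e^(t)/7 + 4/7)^4
M′(t) = 324*e^(4*t)/2401 + 1296*e^(3*t)/2401 + 1728*e^(2*t)/2401 + 768*e^(t)/2401
M′′(t) = 1296*e^(4*t)/2401 + 3888*e^(3*t)/2401 + 3456*e^(2*t)/2401 + 768*e^(t)/2401
M′′′(t) = 5184*e^(4*t)/2401 + 11664*e^(3*t)/2401 + 6912*e^(2*t)/2401 + 768*e^(t)/2401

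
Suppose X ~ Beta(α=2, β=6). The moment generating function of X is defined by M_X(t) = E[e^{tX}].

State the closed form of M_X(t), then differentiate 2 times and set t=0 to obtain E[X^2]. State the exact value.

E[X^2] = d^2M/dt^2 |_{t=0} = 1/12

M_X(t) = ₁F₁(2; 8; t)
dM/dt = ₁F₁(3; 9; t)/4
d^2M/dt^2 = ₁F₁(4; 10; t)/12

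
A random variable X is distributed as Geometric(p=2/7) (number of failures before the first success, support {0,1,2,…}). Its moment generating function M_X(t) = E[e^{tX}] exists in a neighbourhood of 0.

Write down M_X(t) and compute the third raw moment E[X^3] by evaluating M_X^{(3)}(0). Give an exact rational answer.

M_X(t) = 2/(7*(1 - 5*e^(t)/7))
D^3[M](t) = (250*e^(3*t) + 1400*e^(2*t) + 490*e^(t))/(625*e^(4*t) - 3500*e^(3*t) + 7350*e^(2*t) - 6860*e^(t) + 2401)

E[X^3] = D^3[M](0) = 535/4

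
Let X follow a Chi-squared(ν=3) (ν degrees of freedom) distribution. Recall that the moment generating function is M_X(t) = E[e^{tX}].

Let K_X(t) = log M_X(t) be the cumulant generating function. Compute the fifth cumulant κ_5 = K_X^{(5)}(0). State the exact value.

M_X(t) = (1 - 2*t)^(-3/2)
K_X(t) = log M_X(t) = -3*log(1 - 2*t)/2
dK/dt = -3/(2*t - 1)
d^2K/dt^2 = 6/(4*t^2 - 4*t + 1)
d^3K/dt^3 = -24/(8*t^3 - 12*t^2 + 6*t - 1)
d^4K/dt^4 = 144/(16*t^4 - 32*t^3 + 24*t^2 - 8*t + 1)
d^5K/dt^5 = -1152/(32*t^5 - 80*t^4 + 80*t^3 - 40*t^2 + 10*t - 1)

κ_5 = d^5K/dt^5 |_{t=0} = 1152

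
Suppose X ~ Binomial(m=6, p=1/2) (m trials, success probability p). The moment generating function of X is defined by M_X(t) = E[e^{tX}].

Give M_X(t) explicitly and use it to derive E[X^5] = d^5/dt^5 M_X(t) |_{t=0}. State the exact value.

E[X^5] = D^5[M](0) = 738

M_X(t) = (e^(t)/2 + 1/2)^6
D^5[M](t) = 243*e^(6*t)/2 + 9375*e^(5*t)/32 + 240*e^(4*t) + 1215*e^(3*t)/16 + 15*e^(2*t)/2 + 3*e^(t)/32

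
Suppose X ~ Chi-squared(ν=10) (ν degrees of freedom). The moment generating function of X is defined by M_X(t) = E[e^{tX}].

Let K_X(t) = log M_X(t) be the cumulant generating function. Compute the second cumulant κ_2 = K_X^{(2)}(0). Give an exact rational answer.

M_X(t) = (1 - 2*t)^(-5)
K_X(t) = log M_X(t) = -5*log(1 - 2*t)
dK/dt = -10/(2*t - 1)
d^2K/dt^2 = 20/(4*t^2 - 4*t + 1)

κ_2 = d^2K/dt^2 |_{t=0} = 20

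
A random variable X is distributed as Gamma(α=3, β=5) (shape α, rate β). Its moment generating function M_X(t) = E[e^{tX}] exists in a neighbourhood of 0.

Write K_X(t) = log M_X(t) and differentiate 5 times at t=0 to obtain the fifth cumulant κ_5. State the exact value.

M_X(t) = 125/(5 - t)^3
K_X(t) = log M_X(t) = -3*log(5 - t) + 3*log(5)
dK/dt = -3/(t - 5)
d^2K/dt^2 = 3/(t^2 - 10*t + 25)
d^3K/dt^3 = -6/(t^3 - 15*t^2 + 75*t - 125)
d^4K/dt^4 = 18/(t^4 - 20*t^3 + 150*t^2 - 500*t + 625)
d^5K/dt^5 = -72/(t^5 - 25*t^4 + 250*t^3 - 1250*t^2 + 3125*t - 3125)

κ_5 = d^5K/dt^5 |_{t=0} = 72/3125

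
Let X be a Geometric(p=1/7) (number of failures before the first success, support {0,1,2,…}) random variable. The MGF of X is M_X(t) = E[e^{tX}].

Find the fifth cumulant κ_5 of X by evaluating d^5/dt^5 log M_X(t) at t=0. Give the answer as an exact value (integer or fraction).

κ_5 = K^(5)(0) = 275730

M_X(t) = 1/(7*(1 - 6*e^(t)/7))
K_X(t) = log M_X(t) = -log(1 - 6*e^(t)/7) - log(7)
K^(5)(t) = (-9072*e^(4*t) - 116424*e^(3*t) - 135828*e^(2*t) - 14406*e^(t))/(7776*e^(5*t) - 45360*e^(4*t) + 105840*e^(3*t) - 123480*e^(2*t) + 72030*e^(t) - 16807)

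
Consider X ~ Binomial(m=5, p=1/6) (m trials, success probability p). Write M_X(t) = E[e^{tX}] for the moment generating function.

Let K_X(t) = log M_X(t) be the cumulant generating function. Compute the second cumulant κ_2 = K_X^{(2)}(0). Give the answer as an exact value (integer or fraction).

κ_2 = d^2K/dt^2 |_{t=0} = 25/36

M_X(t) = (e^(t)/6 + 5/6)^5
K_X(t) = log M_X(t) = 5*log(e^(t)/6 + 5/6)
dK/dt = 5*e^(t)/(e^(t) + 5)
d^2K/dt^2 = 25*e^(t)/(e^(2*t) + 10*e^(t) + 25)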